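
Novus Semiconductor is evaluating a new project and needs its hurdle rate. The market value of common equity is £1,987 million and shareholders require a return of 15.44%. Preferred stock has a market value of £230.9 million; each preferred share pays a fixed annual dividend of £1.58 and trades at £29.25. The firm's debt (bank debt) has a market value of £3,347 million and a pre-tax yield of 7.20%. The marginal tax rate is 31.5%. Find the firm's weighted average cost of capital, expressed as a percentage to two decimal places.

Cost of preferred: Rp = 1.58 / 29.25 = 5.4017%.
Total capital V = 1987 + 230.9 + 3347 = 5564.9.
Equity: weight = 1987/5564.9 = 0.3571; cost = 15.44%.
Preferred: weight = 230.9/5564.9 = 0.0415; cost = 5.4017%.
Bank debt: weight = 3347/5564.9 = 0.6014; after-tax cost = 7.2% × (1 − 31.5%) = 4.9320%.
WACC = 0.3571 × 15.4400% + 0.0415 × 5.4017% + 0.6014 × 4.9320% = 8.7035%.

8.70%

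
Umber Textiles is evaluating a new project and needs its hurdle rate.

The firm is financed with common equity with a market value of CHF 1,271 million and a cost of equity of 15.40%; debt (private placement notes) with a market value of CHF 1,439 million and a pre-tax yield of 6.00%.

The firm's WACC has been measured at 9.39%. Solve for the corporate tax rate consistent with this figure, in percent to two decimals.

Total capital V = 1271 + 1439 = 2710.
Equity weight = 1271/2710 = 0.4690.
Private placement notes weight = 1439/2710 = 0.5310.
Equity contribution = 0.4690 × 15.4% = 7.2227%.
Debt contribution must be 9.39% − 7.2227% = 2.1673%.
0.5310 × 6% × (1 − T) = 2.1673%  ⇒  (1 − T) = 0.6803.
T = 31.9724%.

31.97%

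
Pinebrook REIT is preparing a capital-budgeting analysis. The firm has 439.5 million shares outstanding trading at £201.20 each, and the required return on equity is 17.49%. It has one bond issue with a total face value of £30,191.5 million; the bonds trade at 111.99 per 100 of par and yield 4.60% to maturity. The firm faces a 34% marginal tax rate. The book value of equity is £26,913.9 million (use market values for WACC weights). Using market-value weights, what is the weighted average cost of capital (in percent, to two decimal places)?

13.49%

Market value of equity E = 201.2 × 439.5m = 88427.4m. Market value of debt D = 30191.5m × 111.99/100 = 33811.46085m.
Total capital V = 88427.4 + 33811.46085 = 122238.86085.
Equity: weight = 88427.4/122238.86085 = 0.7234; cost = 17.49%.
Bonds outstanding: weight = 33811.46085/122238.86085 = 0.2766; after-tax cost = 4.6% × (1 − 34%) = 3.0360%.
WACC = 0.7234 × 17.4900% + 0.2766 × 3.0360% = 13.4920%.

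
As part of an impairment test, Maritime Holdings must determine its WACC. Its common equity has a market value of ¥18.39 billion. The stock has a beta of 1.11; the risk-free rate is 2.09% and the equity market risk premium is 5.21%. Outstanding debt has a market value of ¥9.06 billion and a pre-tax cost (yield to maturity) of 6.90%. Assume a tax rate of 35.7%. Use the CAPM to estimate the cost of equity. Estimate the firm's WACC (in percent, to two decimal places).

Cost of equity via CAPM: Re = 2.09% + 1.11 × 5.21% = 7.8731%.
Total capital V = 18.39 + 9.06 = 27.45.
Equity: weight = 18.39/27.45 = 0.6699; cost = 7.8731%.
Debt: weight = 9.06/27.45 = 0.3301; after-tax cost = 6.9% × (1 − 35.7%) = 4.4367%.
WACC = 0.6699 × 7.8731% + 0.3301 × 4.4367% = 6.7389%.

6.74%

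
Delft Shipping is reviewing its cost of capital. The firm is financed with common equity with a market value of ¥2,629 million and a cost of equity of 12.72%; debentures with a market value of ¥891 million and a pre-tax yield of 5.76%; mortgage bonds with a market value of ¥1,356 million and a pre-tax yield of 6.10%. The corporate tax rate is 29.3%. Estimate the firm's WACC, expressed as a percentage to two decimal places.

8.80%

Total capital V = 2629 + 891 + 1356 = 4876.
Equity: weight = 2629/4876 = 0.5392; cost = 12.72%.
Debentures: weight = 891/4876 = 0.1827; after-tax cost = 5.76% × (1 − 29.3%) = 4.0723%.
Mortgage bonds: weight = 1356/4876 = 0.2781; after-tax cost = 6.1% × (1 − 29.3%) = 4.3127%.
WACC = 0.5392 × 12.7200% + 0.1827 × 4.0723% + 0.2781 × 4.3127% = 8.8018%.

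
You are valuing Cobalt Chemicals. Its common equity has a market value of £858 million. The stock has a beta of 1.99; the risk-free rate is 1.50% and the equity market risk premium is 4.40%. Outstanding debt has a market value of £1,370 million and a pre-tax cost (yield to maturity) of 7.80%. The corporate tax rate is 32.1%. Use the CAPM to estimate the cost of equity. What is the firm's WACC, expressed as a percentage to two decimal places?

Cost of equity via CAPM: Re = 1.5% + 1.99 × 4.4% = 10.2560%.
Total capital V = 858 + 1370 = 2228.
Equity: weight = 858/2228 = 0.3851; cost = 10.256%.
Debt: weight = 1370/2228 = 0.6149; after-tax cost = 7.8% × (1 − 32.1%) = 5.2962%.
WACC = 0.3851 × 10.2560% + 0.6149 × 5.2962% = 7.2062%.

7.21%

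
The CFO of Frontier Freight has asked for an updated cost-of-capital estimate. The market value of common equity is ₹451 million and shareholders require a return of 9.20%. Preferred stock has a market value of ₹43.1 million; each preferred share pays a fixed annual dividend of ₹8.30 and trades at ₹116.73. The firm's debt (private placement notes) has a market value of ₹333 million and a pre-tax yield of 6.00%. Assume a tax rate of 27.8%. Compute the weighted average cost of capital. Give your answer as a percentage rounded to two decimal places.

7.13%

Cost of preferred: Rp = 8.3 / 116.73 = 7.1104%.
Total capital V = 451 + 43.1 + 333 = 827.1.
Equity: weight = 451/827.1 = 0.5453; cost = 9.2%.
Preferred: weight = 43.1/827.1 = 0.0521; cost = 7.1104%.
Private placement notes: weight = 333/827.1 = 0.4026; after-tax cost = 6% × (1 − 27.8%) = 4.3320%.
WACC = 0.5453 × 9.2000% + 0.0521 × 7.1104% + 0.4026 × 4.3320% = 7.1312%.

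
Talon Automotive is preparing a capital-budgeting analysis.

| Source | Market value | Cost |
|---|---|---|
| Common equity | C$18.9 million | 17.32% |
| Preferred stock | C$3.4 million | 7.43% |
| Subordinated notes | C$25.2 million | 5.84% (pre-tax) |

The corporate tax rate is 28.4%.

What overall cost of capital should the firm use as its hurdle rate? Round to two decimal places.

Total capital V = 18.9 + 3.4 + 25.2 = 47.5.
Equity: weight = 18.9/47.5 = 0.3979; cost = 17.32%.
Preferred: weight = 3.4/47.5 = 0.0716; cost = 7.43%.
Subordinated notes: weight = 25.2/47.5 = 0.5305; after-tax cost = 5.84% × (1 − 28.4%) = 4.1814%.
WACC = 0.3979 × 17.3200% + 0.0716 × 7.4300% + 0.5305 × 4.1814% = 9.6417%.

9.64%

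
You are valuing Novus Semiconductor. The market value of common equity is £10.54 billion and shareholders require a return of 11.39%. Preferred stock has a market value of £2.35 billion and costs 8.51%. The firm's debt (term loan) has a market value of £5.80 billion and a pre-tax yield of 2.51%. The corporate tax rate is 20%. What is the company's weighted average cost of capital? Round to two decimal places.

8.12%

Total capital V = 10.54 + 2.35 + 5.8 = 18.69.
Equity: weight = 10.54/18.69 = 0.5639; cost = 11.39%.
Preferred: weight = 2.35/18.69 = 0.1257; cost = 8.51%.
Term loan: weight = 5.8/18.69 = 0.3103; after-tax cost = 2.51% × (1 − 20%) = 2.0080%.
WACC = 0.5639 × 11.3900% + 0.1257 × 8.5100% + 0.3103 × 2.0080% = 8.1164%.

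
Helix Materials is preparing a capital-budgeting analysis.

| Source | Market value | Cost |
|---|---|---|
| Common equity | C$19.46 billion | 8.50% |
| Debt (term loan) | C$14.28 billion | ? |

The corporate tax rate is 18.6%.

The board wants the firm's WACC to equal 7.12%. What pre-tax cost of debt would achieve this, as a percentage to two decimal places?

Total capital V = 19.46 + 14.28 = 33.74.
Equity weight = 19.46/33.74 = 0.5768.
Term loan weight = 14.28/33.74 = 0.4232.
Equity contribution = 0.5768 × 8.5% = 4.9025%.
Remaining for debt = 7.12% − 4.9025% = 2.2175%.
Rd × (1 − 18.6%) × 0.4232 = 2.2175%  ⇒  Rd = 6.4366%.

6.44%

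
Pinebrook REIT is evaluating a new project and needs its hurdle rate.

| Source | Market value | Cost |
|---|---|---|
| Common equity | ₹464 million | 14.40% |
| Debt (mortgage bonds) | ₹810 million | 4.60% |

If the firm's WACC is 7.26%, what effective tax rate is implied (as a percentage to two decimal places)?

31.09%

Total capital V = 464 + 810 = 1274.
Equity weight = 464/1274 = 0.3642.
Mortgage bonds weight = 810/1274 = 0.6358.
Equity contribution = 0.3642 × 14.4% = 5.2446%.
Debt contribution must be 7.26% − 5.2446% = 2.0154%.
0.6358 × 4.6% × (1 − T) = 2.0154%  ⇒  (1 − T) = 0.6891.
T = 31.0886%.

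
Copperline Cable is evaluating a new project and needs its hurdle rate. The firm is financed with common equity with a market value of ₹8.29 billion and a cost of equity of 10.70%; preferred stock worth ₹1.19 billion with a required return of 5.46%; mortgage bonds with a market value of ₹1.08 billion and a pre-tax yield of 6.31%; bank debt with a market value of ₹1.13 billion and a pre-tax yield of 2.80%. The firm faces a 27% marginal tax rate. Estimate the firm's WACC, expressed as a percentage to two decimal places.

Total capital V = 8.29 + 1.19 + 1.08 + 1.13 = 11.69.
Equity: weight = 8.29/11.69 = 0.7092; cost = 10.7%.
Preferred: weight = 1.19/11.69 = 0.1018; cost = 5.46%.
Mortgage bonds: weight = 1.08/11.69 = 0.0924; after-tax cost = 6.31% × (1 − 27%) = 4.6063%.
Bank debt: weight = 1.13/11.69 = 0.0967; after-tax cost = 2.8% × (1 − 27%) = 2.0440%.
WACC = 0.7092 × 10.7000% + 0.1018 × 5.4600% + 0.0924 × 4.6063% + 0.0967 × 2.0440% = 8.7669%.

8.77%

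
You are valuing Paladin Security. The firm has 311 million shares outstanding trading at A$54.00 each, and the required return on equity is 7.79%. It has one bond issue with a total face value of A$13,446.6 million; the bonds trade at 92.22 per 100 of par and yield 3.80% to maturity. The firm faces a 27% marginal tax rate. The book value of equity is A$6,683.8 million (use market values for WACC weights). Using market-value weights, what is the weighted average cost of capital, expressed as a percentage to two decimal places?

Market value of equity E = 54.0 × 311m = 16794m. Market value of debt D = 13446.6m × 92.22/100 = 12400.45452m.
Total capital V = 16794 + 12400.45452 = 29194.45452.
Equity: weight = 16794/29194.45452 = 0.5752; cost = 7.79%.
Bonds outstanding: weight = 12400.45452/29194.45452 = 0.4248; after-tax cost = 3.8% × (1 − 27%) = 2.7740%.
WACC = 0.5752 × 7.7900% + 0.4248 × 2.7740% = 5.6594%.

5.66%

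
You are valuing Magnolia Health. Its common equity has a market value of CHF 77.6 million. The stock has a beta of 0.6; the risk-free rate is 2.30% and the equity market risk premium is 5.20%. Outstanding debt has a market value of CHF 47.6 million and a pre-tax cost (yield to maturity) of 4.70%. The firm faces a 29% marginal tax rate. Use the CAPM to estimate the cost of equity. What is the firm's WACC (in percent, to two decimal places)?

4.63%

Cost of equity via CAPM: Re = 2.3% + 0.6 × 5.2% = 5.4200%.
Total capital V = 77.6 + 47.6 = 125.2.
Equity: weight = 77.6/125.2 = 0.6198; cost = 5.42%.
Debt: weight = 47.6/125.2 = 0.3802; after-tax cost = 4.7% × (1 − 29%) = 3.3370%.
WACC = 0.6198 × 5.4200% + 0.3802 × 3.3370% = 4.6281%.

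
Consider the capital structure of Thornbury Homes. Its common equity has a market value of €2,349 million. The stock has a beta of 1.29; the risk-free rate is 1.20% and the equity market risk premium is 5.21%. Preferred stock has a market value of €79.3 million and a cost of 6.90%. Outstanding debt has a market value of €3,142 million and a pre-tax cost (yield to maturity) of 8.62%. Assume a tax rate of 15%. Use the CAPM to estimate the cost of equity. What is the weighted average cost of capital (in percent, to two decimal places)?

7.57%

Cost of equity via CAPM: Re = 1.2% + 1.29 × 5.21% = 7.9209%.
Total capital V = 2349 + 79.3 + 3142 = 5570.3.
Equity: weight = 2349/5570.3 = 0.4217; cost = 7.9209%.
Preferred: weight = 79.3/5570.3 = 0.0142; cost = 6.9%.
Debt: weight = 3142/5570.3 = 0.5641; after-tax cost = 8.62% × (1 − 15%) = 7.3270%.
WACC = 0.4217 × 7.9209% + 0.0142 × 6.9000% + 0.5641 × 7.3270% = 7.5714%.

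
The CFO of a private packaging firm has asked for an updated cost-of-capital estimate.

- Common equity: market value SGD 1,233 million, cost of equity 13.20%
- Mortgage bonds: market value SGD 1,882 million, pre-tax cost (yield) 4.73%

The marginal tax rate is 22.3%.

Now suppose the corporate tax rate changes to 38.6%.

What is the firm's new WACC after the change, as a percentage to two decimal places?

After the change:
Total capital V = 1233 + 1882 = 3115.
Equity: weight = 1233/3115 = 0.3958; cost = 13.2%.
Mortgage bonds: weight = 1882/3115 = 0.6042; after-tax cost = 4.73% × (1 − 38.6%) = 2.9042%.
WACC = 0.3958 × 13.2000% + 0.6042 × 2.9042% = 6.9796%.

6.98%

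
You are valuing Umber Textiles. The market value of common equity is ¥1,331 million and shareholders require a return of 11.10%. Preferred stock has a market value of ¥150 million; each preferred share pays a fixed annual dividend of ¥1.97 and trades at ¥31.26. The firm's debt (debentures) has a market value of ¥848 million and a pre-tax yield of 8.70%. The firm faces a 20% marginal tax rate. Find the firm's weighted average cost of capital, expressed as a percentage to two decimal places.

Cost of preferred: Rp = 1.97 / 31.26 = 6.3020%.
Total capital V = 1331 + 150 + 848 = 2329.
Equity: weight = 1331/2329 = 0.5715; cost = 11.1%.
Preferred: weight = 150/2329 = 0.0644; cost = 6.302%.
Debentures: weight = 848/2329 = 0.3641; after-tax cost = 8.7% × (1 − 20%) = 6.9600%.
WACC = 0.5715 × 11.1000% + 0.0644 × 6.3020% + 0.3641 × 6.9600% = 9.2836%.

9.28%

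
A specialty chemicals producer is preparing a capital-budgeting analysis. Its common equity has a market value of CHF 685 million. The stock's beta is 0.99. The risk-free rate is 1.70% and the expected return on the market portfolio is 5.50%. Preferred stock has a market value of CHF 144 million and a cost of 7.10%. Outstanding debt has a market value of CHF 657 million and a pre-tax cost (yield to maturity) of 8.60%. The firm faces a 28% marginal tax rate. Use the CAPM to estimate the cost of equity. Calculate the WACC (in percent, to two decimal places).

5.94%

Market risk premium = 5.5% − 1.7% = 3.8%.
Cost of equity via CAPM: Re = 1.7% + 0.99 × 3.8% = 5.4620%.
Total capital V = 685 + 144 + 657 = 1486.
Equity: weight = 685/1486 = 0.4610; cost = 5.462%.
Preferred: weight = 144/1486 = 0.0969; cost = 7.1%.
Debt: weight = 657/1486 = 0.4421; after-tax cost = 8.6% × (1 − 28%) = 6.1920%.
WACC = 0.4610 × 5.4620% + 0.0969 × 7.1000% + 0.4421 × 6.1920% = 5.9435%.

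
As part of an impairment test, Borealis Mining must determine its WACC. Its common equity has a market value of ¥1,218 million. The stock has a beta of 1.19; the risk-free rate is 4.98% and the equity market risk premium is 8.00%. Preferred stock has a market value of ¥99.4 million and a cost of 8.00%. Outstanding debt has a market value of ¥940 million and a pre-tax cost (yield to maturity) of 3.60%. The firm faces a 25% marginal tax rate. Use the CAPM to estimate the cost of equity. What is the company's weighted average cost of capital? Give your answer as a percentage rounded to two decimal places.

Cost of equity via CAPM: Re = 4.98% + 1.19 × 8.0% = 14.5000%.
Total capital V = 1218 + 99.4 + 940 = 2257.4.
Equity: weight = 1218/2257.4 = 0.5396; cost = 14.5%.
Preferred: weight = 99.4/2257.4 = 0.0440; cost = 8%.
Debt: weight = 940/2257.4 = 0.4164; after-tax cost = 3.6% × (1 − 25%) = 2.7000%.
WACC = 0.5396 × 14.5000% + 0.0440 × 8.0000% + 0.4164 × 2.7000% = 9.3002%.

9.30%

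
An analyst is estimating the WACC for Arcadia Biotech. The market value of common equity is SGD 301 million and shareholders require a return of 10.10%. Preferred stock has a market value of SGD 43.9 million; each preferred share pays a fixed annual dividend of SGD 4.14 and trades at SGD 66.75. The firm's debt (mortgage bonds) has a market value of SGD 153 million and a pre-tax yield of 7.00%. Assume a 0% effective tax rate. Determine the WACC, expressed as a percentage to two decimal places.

8.80%

Cost of preferred: Rp = 4.14 / 66.75 = 6.2022%.
Total capital V = 301 + 43.9 + 153 = 497.9.
Equity: weight = 301/497.9 = 0.6045; cost = 10.1%.
Preferred: weight = 43.9/497.9 = 0.0882; cost = 6.2022%.
Mortgage bonds: weight = 153/497.9 = 0.3073; after-tax cost = 7% × (1 − 0%) = 7.0000%.
WACC = 0.6045 × 10.1000% + 0.0882 × 6.2022% + 0.3073 × 7.0000% = 8.8037%.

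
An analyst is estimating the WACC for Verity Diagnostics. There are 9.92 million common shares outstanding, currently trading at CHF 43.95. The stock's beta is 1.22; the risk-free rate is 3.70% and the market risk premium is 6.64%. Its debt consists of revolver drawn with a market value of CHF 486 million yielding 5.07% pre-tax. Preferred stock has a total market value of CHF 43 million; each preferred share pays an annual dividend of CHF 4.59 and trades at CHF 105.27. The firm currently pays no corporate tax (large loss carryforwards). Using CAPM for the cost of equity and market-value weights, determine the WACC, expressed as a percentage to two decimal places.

8.08%

Cost of equity via CAPM: Re = 3.7% + 1.22 × 6.64% = 11.8008%.
Cost of preferred: Rp = 4.59 / 105.27 = 4.3602%.
Market value of equity E = 43.95 × 9.92m = 435.984m.
Total capital V = 435.984 + 43 + 486 = 964.984.
Equity: weight = 435.984/964.984 = 0.4518; cost = 11.8008%.
Preferred: weight = 43/964.984 = 0.0446; cost = 4.3602%.
Revolver drawn: weight = 486/964.984 = 0.5036; after-tax cost = 5.07% × (1 − 0%) = 5.0700%.
WACC = 0.4518 × 11.8008% + 0.0446 × 4.3602% + 0.5036 × 5.0700% = 8.0794%.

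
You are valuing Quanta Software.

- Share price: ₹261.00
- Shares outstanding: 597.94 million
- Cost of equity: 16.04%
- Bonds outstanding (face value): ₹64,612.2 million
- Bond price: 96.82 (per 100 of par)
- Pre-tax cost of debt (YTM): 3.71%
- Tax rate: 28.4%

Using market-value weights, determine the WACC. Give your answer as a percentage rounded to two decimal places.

Market value of equity E = 261.0 × 597.94m = 156062.34m. Market value of debt D = 64612.2m × 96.82/100 = 62557.53204m.
Total capital V = 156062.34 + 62557.53204 = 218619.87204.
Equity: weight = 156062.34/218619.87204 = 0.7139; cost = 16.04%.
Bonds outstanding: weight = 62557.53204/218619.87204 = 0.2861; after-tax cost = 3.71% × (1 − 28.4%) = 2.6564%.
WACC = 0.7139 × 16.0400% + 0.2861 × 2.6564% = 12.2103%.

12.21%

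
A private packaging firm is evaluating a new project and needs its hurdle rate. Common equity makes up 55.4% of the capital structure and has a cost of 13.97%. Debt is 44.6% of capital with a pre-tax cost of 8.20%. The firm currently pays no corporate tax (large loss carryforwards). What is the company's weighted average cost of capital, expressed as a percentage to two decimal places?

After-tax cost of debt = 8.2% × (1 − 0%) = 8.2000%.
WACC = 0.554 × 13.9700% + 0.446 × 8.2000% = 11.3966%.

11.40%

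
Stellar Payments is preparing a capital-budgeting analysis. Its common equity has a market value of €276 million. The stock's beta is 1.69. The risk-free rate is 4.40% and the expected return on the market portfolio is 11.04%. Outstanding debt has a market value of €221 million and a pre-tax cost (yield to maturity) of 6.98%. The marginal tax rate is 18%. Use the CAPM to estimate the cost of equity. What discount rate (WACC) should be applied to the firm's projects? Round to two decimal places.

11.22%

Market risk premium = 11.04% − 4.4% = 6.64%.
Cost of equity via CAPM: Re = 4.4% + 1.69 × 6.64% = 15.6216%.
Total capital V = 276 + 221 = 497.
Equity: weight = 276/497 = 0.5553; cost = 15.6216%.
Debt: weight = 221/497 = 0.4447; after-tax cost = 6.98% × (1 − 18%) = 5.7236%.
WACC = 0.5553 × 15.6216% + 0.4447 × 5.7236% = 11.2203%.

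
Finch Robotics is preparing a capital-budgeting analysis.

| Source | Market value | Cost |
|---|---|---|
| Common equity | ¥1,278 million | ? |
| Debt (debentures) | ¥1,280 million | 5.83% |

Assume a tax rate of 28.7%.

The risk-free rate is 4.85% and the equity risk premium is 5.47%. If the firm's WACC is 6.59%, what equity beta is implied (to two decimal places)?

0.76

Total capital V = 1278 + 1280 = 2558.
Equity weight = 1278/2558 = 0.4996.
Debentures weight = 1280/2558 = 0.5004.
Debt contribution = 0.5004 × 5.83% × (1 − 28.7%) = 2.0800%.
Required equity contribution = 6.59% − 2.0800% = 4.5100%  ⇒  Re = 9.0270%.
CAPM: 9.0270% = 4.85% + β × 5.47%  ⇒  β = 0.7636.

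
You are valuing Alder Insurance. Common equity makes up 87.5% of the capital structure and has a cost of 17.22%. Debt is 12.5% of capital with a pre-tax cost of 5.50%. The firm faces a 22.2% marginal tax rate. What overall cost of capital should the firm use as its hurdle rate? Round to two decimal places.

15.60%

After-tax cost of debt = 5.5% × (1 − 22.2%) = 4.2790%.
WACC = 0.875 × 17.2200% + 0.125 × 4.2790% = 15.6024%.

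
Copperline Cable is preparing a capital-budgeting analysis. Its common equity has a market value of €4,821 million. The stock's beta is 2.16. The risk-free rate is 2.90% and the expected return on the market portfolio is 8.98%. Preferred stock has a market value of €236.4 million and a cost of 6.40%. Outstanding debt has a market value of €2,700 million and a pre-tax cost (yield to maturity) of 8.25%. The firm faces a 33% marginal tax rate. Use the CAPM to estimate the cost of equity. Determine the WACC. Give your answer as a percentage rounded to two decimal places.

12.08%

Market risk premium = 8.98% − 2.9% = 6.08%.
Cost of equity via CAPM: Re = 2.9% + 2.16 × 6.08% = 16.0328%.
Total capital V = 4821 + 236.4 + 2700 = 7757.4.
Equity: weight = 4821/7757.4 = 0.6215; cost = 16.0328%.
Preferred: weight = 236.4/7757.4 = 0.0305; cost = 6.4%.
Debt: weight = 2700/7757.4 = 0.3481; after-tax cost = 8.25% × (1 − 33%) = 5.5275%.
WACC = 0.6215 × 16.0328% + 0.0305 × 6.4000% + 0.3481 × 5.5275% = 12.0828%.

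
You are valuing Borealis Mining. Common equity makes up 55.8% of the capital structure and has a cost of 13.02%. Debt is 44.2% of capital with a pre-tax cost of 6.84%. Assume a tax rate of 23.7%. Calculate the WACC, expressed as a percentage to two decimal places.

After-tax cost of debt = 6.84% × (1 − 23.7%) = 5.2189%.
WACC = 0.558 × 13.0200% + 0.442 × 5.2189% = 9.5719%.

9.57%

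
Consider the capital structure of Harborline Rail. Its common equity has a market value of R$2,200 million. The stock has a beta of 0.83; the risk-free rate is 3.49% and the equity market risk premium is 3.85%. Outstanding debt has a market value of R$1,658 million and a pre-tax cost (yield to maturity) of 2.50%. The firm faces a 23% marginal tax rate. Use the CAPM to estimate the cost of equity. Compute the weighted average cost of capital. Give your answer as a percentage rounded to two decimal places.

Cost of equity via CAPM: Re = 3.49% + 0.83 × 3.85% = 6.6855%.
Total capital V = 2200 + 1658 = 3858.
Equity: weight = 2200/3858 = 0.5702; cost = 6.6855%.
Debt: weight = 1658/3858 = 0.4298; after-tax cost = 2.5% × (1 − 23%) = 1.9250%.
WACC = 0.5702 × 6.6855% + 0.4298 × 1.9250% = 4.6396%.

4.64%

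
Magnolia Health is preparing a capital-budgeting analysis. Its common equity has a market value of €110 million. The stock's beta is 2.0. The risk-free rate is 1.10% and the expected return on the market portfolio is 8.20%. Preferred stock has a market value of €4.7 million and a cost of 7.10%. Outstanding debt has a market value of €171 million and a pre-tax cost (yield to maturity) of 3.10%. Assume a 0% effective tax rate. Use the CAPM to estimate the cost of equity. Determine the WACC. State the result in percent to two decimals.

7.86%

Market risk premium = 8.2% − 1.1% = 7.1%.
Cost of equity via CAPM: Re = 1.1% + 2.0 × 7.1% = 15.3000%.
Total capital V = 110 + 4.7 + 171 = 285.7.
Equity: weight = 110/285.7 = 0.3850; cost = 15.3%.
Preferred: weight = 4.7/285.7 = 0.0165; cost = 7.1%.
Debt: weight = 171/285.7 = 0.5985; after-tax cost = 3.1% × (1 − 0%) = 3.1000%.
WACC = 0.3850 × 15.3000% + 0.0165 × 7.1000% + 0.5985 × 3.1000% = 7.8630%.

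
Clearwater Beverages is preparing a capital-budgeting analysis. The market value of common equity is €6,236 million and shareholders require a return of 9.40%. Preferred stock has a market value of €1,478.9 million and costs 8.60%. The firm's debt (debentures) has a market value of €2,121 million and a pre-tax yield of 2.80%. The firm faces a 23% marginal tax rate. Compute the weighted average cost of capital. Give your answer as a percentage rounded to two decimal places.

Total capital V = 6236 + 1478.9 + 2121 = 9835.9.
Equity: weight = 6236/9835.9 = 0.6340; cost = 9.4%.
Preferred: weight = 1478.9/9835.9 = 0.1504; cost = 8.6%.
Debentures: weight = 2121/9835.9 = 0.2156; after-tax cost = 2.8% × (1 − 23%) = 2.1560%.
WACC = 0.6340 × 9.4000% + 0.1504 × 8.6000% + 0.2156 × 2.1560% = 7.7176%.

7.72%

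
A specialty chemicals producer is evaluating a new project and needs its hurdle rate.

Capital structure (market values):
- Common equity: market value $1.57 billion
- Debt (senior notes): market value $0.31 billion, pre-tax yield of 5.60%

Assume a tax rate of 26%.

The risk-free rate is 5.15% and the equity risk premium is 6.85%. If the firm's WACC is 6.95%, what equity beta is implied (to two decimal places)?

0.34

Total capital V = 1.57 + 0.31 = 1.88.
Equity weight = 1.57/1.88 = 0.8351.
Senior notes weight = 0.31/1.88 = 0.1649.
Debt contribution = 0.1649 × 5.6% × (1 − 26%) = 0.6833%.
Required equity contribution = 6.95% − 0.6833% = 6.2667%  ⇒  Re = 7.5041%.
CAPM: 7.5041% = 5.15% + β × 6.85%  ⇒  β = 0.3437.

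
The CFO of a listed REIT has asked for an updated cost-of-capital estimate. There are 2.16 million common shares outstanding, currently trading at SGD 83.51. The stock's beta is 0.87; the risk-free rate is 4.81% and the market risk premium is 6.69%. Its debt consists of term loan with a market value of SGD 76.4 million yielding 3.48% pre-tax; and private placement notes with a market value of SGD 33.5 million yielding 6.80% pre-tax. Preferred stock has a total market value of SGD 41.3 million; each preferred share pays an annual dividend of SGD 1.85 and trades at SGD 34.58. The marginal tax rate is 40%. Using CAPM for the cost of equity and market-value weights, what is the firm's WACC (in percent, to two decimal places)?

Cost of equity via CAPM: Re = 4.81% + 0.87 × 6.69% = 10.6303%.
Cost of preferred: Rp = 1.85 / 34.58 = 5.3499%.
Market value of equity E = 83.51 × 2.16m = 180.3816m.
Total capital V = 180.3816 + 41.3 + 76.4 + 33.5 = 331.5816.
Equity: weight = 180.3816/331.5816 = 0.5440; cost = 10.6303%.
Preferred: weight = 41.3/331.5816 = 0.1246; cost = 5.3499%.
Term loan: weight = 76.4/331.5816 = 0.2304; after-tax cost = 3.48% × (1 − 40%) = 2.0880%.
Private placement notes: weight = 33.5/331.5816 = 0.1010; after-tax cost = 6.8% × (1 − 40%) = 4.0800%.
WACC = 0.5440 × 10.6303% + 0.1246 × 5.3499% + 0.2304 × 2.0880% + 0.1010 × 4.0800% = 7.3426%.

7.34%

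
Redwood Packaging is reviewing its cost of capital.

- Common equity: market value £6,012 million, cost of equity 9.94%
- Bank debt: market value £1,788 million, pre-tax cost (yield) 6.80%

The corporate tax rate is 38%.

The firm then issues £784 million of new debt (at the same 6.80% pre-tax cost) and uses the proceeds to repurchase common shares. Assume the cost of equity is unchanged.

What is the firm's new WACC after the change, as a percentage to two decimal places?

After the change:
Total capital V = 5228 + 2572 = 7800.
Equity: weight = 5228/7800 = 0.6703; cost = 9.94%.
Bank debt: weight = 2572/7800 = 0.3297; after-tax cost = 6.8% × (1 − 38%) = 4.2160%.
WACC = 0.6703 × 9.9400% + 0.3297 × 4.2160% = 8.0525%.

8.05%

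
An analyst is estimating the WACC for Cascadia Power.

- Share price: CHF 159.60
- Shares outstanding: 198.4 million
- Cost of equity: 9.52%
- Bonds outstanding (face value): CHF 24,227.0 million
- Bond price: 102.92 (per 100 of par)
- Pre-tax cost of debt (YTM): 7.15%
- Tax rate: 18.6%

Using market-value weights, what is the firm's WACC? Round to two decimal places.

Market value of equity E = 159.6 × 198.4m = 31664.64m. Market value of debt D = 24227m × 102.92/100 = 24934.4284m.
Total capital V = 31664.64 + 24934.4284 = 56599.0684.
Equity: weight = 31664.64/56599.0684 = 0.5595; cost = 9.52%.
Bonds outstanding: weight = 24934.4284/56599.0684 = 0.4405; after-tax cost = 7.15% × (1 − 18.6%) = 5.8201%.
WACC = 0.5595 × 9.5200% + 0.4405 × 5.8201% = 7.8900%.

7.89%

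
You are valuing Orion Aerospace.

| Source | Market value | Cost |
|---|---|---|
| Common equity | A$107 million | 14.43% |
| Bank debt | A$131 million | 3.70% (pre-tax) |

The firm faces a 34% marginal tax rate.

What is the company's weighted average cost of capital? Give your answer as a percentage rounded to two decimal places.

Total capital V = 107 + 131 = 238.
Equity: weight = 107/238 = 0.4496; cost = 14.43%.
Bank debt: weight = 131/238 = 0.5504; after-tax cost = 3.7% × (1 − 34%) = 2.4420%.
WACC = 0.4496 × 14.4300% + 0.5504 × 2.4420% = 7.8316%.

7.83%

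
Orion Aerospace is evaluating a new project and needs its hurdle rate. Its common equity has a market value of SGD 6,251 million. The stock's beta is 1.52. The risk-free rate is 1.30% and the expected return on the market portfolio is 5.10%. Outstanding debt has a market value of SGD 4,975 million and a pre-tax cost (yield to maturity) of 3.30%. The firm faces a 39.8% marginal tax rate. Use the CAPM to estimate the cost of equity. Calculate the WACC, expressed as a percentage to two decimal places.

Market risk premium = 5.1% − 1.3% = 3.8%.
Cost of equity via CAPM: Re = 1.3% + 1.52 × 3.8% = 7.0760%.
Total capital V = 6251 + 4975 = 11226.
Equity: weight = 6251/11226 = 0.5568; cost = 7.076%.
Debt: weight = 4975/11226 = 0.4432; after-tax cost = 3.3% × (1 − 39.8%) = 1.9866%.
WACC = 0.5568 × 7.0760% + 0.4432 × 1.9866% = 4.8205%.

4.82%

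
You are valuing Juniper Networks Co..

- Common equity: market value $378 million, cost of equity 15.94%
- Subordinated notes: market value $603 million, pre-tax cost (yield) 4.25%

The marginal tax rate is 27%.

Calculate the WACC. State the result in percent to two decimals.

8.05%

Total capital V = 378 + 603 = 981.
Equity: weight = 378/981 = 0.3853; cost = 15.94%.
Subordinated notes: weight = 603/981 = 0.6147; after-tax cost = 4.25% × (1 − 27%) = 3.1025%.
WACC = 0.3853 × 15.9400% + 0.6147 × 3.1025% = 8.0491%.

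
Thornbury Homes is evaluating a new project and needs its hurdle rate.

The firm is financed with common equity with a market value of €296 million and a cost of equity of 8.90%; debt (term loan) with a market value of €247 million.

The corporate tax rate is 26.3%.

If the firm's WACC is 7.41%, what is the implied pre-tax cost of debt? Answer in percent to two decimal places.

7.63%

Total capital V = 296 + 247 = 543.
Equity weight = 296/543 = 0.5451.
Term loan weight = 247/543 = 0.4549.
Equity contribution = 0.5451 × 8.9% = 4.8516%.
Remaining for debt = 7.41% − 4.8516% = 2.5584%.
Rd × (1 − 26.3%) × 0.4549 = 2.5584%  ⇒  Rd = 7.6315%.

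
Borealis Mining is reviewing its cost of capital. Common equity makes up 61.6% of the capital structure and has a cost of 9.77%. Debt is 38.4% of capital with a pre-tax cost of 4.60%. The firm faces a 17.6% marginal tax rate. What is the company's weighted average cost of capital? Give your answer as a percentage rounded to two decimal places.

7.47%

After-tax cost of debt = 4.6% × (1 − 17.6%) = 3.7904%.
WACC = 0.616 × 9.7700% + 0.384 × 3.7904% = 7.4738%.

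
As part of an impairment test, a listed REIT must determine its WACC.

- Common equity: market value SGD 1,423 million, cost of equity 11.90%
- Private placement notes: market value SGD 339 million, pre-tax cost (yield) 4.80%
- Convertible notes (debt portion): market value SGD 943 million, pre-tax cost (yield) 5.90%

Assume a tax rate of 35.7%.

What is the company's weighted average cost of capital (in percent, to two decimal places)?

7.97%

Total capital V = 1423 + 339 + 943 = 2705.
Equity: weight = 1423/2705 = 0.5261; cost = 11.9%.
Private placement notes: weight = 339/2705 = 0.1253; after-tax cost = 4.8% × (1 − 35.7%) = 3.0864%.
Convertible notes (debt portion): weight = 943/2705 = 0.3486; after-tax cost = 5.9% × (1 − 35.7%) = 3.7937%.
WACC = 0.5261 × 11.9000% + 0.1253 × 3.0864% + 0.3486 × 3.7937% = 7.9695%.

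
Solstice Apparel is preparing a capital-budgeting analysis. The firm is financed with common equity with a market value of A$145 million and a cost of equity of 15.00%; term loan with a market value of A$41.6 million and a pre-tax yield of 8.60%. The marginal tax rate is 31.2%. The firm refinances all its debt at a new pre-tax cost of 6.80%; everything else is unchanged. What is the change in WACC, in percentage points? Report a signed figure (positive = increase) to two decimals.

-0.28 pp

Current WACC:
Total capital V = 145 + 41.6 = 186.6.
Equity: weight = 145/186.6 = 0.7771; cost = 15%.
Term loan: weight = 41.6/186.6 = 0.2229; after-tax cost = 8.6% × (1 − 31.2%) = 5.9168%.
WACC = 0.7771 × 15.0000% + 0.2229 × 5.9168% = 12.9750%.
After the change:
Total capital V = 145 + 41.6 = 186.6.
Equity: weight = 145/186.6 = 0.7771; cost = 15%.
Term loan: weight = 41.6/186.6 = 0.2229; after-tax cost = 6.8% × (1 − 31.2%) = 4.6784%.
WACC = 0.7771 × 15.0000% + 0.2229 × 4.6784% = 12.6989%.
Change in WACC = 12.6989% − 12.9750% = -0.2761 pp.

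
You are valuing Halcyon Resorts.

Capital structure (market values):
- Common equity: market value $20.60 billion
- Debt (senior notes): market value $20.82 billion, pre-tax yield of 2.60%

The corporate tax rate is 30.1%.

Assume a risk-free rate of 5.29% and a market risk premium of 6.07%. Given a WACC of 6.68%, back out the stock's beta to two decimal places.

1.04

Total capital V = 20.6 + 20.82 = 41.42.
Equity weight = 20.6/41.42 = 0.4973.
Senior notes weight = 20.82/41.42 = 0.5027.
Debt contribution = 0.5027 × 2.6% × (1 − 30.1%) = 0.9135%.
Required equity contribution = 6.68% − 0.9135% = 5.7665%  ⇒  Re = 11.5945%.
CAPM: 11.5945% = 5.29% + β × 6.07%  ⇒  β = 1.0386.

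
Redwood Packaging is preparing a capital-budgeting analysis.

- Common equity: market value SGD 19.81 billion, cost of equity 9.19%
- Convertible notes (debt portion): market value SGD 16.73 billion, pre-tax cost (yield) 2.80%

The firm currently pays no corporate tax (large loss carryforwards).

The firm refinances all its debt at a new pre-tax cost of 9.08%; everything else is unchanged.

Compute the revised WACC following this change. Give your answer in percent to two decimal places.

9.14%

After the change:
Total capital V = 19.81 + 16.73 = 36.54.
Equity: weight = 19.81/36.54 = 0.5421; cost = 9.19%.
Convertible notes (debt portion): weight = 16.73/36.54 = 0.4579; after-tax cost = 9.08% × (1 − 0%) = 9.0800%.
WACC = 0.5421 × 9.1900% + 0.4579 × 9.0800% = 9.1396%.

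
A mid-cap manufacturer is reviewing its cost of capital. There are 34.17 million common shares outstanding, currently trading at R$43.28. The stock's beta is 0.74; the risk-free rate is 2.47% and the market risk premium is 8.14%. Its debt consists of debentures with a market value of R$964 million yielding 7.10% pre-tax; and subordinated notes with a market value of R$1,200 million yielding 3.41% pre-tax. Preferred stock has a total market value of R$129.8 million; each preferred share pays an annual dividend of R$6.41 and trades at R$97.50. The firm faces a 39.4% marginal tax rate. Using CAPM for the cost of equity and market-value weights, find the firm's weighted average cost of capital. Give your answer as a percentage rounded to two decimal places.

5.31%

Cost of equity via CAPM: Re = 2.47% + 0.74 × 8.14% = 8.4936%.
Cost of preferred: Rp = 6.41 / 97.5 = 6.5744%.
Market value of equity E = 43.28 × 34.17m = 1478.8776m.
Total capital V = 1478.8776 + 129.8 + 964 + 1200 = 3772.6776.
Equity: weight = 1478.8776/3772.6776 = 0.3920; cost = 8.4936%.
Preferred: weight = 129.8/3772.6776 = 0.0344; cost = 6.5744%.
Debentures: weight = 964/3772.6776 = 0.2555; after-tax cost = 7.1% × (1 − 39.4%) = 4.3026%.
Subordinated notes: weight = 1200/3772.6776 = 0.3181; after-tax cost = 3.41% × (1 − 39.4%) = 2.0665%.
WACC = 0.3920 × 8.4936% + 0.0344 × 6.5744% + 0.2555 × 4.3026% + 0.3181 × 2.0665% = 5.3124%.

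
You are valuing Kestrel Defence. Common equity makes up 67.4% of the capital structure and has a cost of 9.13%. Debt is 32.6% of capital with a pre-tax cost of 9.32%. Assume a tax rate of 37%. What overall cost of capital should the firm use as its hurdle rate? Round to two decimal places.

After-tax cost of debt = 9.32% × (1 − 37%) = 5.8716%.
WACC = 0.674 × 9.1300% + 0.326 × 5.8716% = 8.0678%.

8.07%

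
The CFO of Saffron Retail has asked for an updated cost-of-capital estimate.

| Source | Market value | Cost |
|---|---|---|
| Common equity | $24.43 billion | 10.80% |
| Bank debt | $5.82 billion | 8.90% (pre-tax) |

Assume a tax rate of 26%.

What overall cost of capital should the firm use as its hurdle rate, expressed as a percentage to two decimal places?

9.99%

Total capital V = 24.43 + 5.82 = 30.25.
Equity: weight = 24.43/30.25 = 0.8076; cost = 10.8%.
Bank debt: weight = 5.82/30.25 = 0.1924; after-tax cost = 8.9% × (1 − 26%) = 6.5860%.
WACC = 0.8076 × 10.8000% + 0.1924 × 6.5860% = 9.9892%.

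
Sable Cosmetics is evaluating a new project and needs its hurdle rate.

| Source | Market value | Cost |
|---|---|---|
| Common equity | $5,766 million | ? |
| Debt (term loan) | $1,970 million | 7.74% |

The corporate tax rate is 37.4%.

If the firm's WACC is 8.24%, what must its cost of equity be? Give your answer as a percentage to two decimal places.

9.40%

Total capital V = 5766 + 1970 = 7736.
Equity weight = 5766/7736 = 0.7453.
Term loan weight = 1970/7736 = 0.2547.
Debt contribution = 0.2547 × 7.74% × (1 − 37.4%) = 1.2339%.
Required equity contribution = 8.24% − 1.2339% = 7.0061%.
Re = 7.0061% / 0.7453 = 9.3998%.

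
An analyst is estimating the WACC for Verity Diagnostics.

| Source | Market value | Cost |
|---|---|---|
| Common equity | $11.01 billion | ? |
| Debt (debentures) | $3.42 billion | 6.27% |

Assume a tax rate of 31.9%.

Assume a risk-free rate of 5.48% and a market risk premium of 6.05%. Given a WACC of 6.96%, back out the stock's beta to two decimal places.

Total capital V = 11.01 + 3.42 = 14.43.
Equity weight = 11.01/14.43 = 0.7630.
Debentures weight = 3.42/14.43 = 0.2370.
Debt contribution = 0.2370 × 6.27% × (1 − 31.9%) = 1.0120%.
Required equity contribution = 6.96% − 1.0120% = 5.9480%  ⇒  Re = 7.7956%.
CAPM: 7.7956% = 5.48% + β × 6.05%  ⇒  β = 0.3827.

0.38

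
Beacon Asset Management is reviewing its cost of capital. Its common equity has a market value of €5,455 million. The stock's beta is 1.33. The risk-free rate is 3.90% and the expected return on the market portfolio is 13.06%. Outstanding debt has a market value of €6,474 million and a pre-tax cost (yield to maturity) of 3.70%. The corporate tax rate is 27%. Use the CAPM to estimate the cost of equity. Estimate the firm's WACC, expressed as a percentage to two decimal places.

8.82%

Market risk premium = 13.06% − 3.9% = 9.16%.
Cost of equity via CAPM: Re = 3.9% + 1.33 × 9.16% = 16.0828%.
Total capital V = 5455 + 6474 = 11929.
Equity: weight = 5455/11929 = 0.4573; cost = 16.0828%.
Debt: weight = 6474/11929 = 0.5427; after-tax cost = 3.7% × (1 − 27%) = 2.7010%.
WACC = 0.4573 × 16.0828% + 0.5427 × 2.7010% = 8.8203%.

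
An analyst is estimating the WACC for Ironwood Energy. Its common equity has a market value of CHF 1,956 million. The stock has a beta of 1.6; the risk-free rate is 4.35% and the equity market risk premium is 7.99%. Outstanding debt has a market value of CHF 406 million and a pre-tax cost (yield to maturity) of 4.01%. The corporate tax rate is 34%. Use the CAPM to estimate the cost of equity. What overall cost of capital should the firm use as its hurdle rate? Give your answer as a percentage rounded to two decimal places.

14.64%

Cost of equity via CAPM: Re = 4.35% + 1.6 × 7.99% = 17.1340%.
Total capital V = 1956 + 406 = 2362.
Equity: weight = 1956/2362 = 0.8281; cost = 17.134%.
Debt: weight = 406/2362 = 0.1719; after-tax cost = 4.01% × (1 − 34%) = 2.6466%.
WACC = 0.8281 × 17.1340% + 0.1719 × 2.6466% = 14.6438%.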